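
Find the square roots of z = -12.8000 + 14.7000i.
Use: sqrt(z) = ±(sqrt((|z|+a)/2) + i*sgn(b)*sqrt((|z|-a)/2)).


|z| = sqrt(163.84+216.09) = 19.4918
sqrt((|z|+a)/2) = sqrt((19.4918+(-12.8))/2) = sqrt(3.3459) = 1.8292
sqrt((|z|-a)/2) = sqrt((19.4918-(-12.8))/2) = sqrt(16.1459) = 4.0182

±(1.8292 + 4.0182i) i.e. 1.8292 + 4.0182i and -1.8292 - 4.0182i


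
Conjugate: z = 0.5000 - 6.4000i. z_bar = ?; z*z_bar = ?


z_bar = 0.5000 + 6.4000i
z*z_bar = 0.5^2 + (-6.4)^2 = 0.25 + 40.96 = 41.21

z_bar = 0.5000 + 6.4000i, z*z_bar = 41.21


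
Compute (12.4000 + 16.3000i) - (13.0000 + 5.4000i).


Real: 12.4 - 13 = -0.6
Imag: 16.3 - 5.4 = 10.9

-0.6000 + 10.9000i


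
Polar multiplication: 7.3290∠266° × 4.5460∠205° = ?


r = 7.3290 * 4.5460 = 33.3176
theta = 266° + 205° = 471° = 111° (mod 360)

33.3176 cis(111°)


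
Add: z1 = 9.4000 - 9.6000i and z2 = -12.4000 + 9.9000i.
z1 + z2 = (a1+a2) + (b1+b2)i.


Real: 9.4 - 12.4 = -3
Imag: -9.6 + 9.9 = 0.3

-3.0000 + 0.3000i


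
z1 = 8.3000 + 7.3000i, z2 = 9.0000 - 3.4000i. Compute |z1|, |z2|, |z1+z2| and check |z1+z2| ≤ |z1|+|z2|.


|z1| = sqrt(8.3^2 + 7.3^2) = sqrt(122.18) = 11.0535
|z2| = sqrt(9^2 + (-3.4)^2) = sqrt(92.56) = 9.6208
z1+z2 = 17.3000 + 3.9000i
|z1+z2| = sqrt(314.5) = 17.7341
|z1|+|z2| = 11.0535 + 9.6208 = 20.6743

|z1+z2| = 17.7341 ≤ |z1|+|z2| = 20.6743 (verified)


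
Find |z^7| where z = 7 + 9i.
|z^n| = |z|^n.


|z| = sqrt(49+81) = sqrt(130) = 11.4018
|z^7| = |z|^7 = (sqrt(130))^7 = 130^3 * sqrt(130) = 2197000*sqrt(130)

|z^7| = 2197000*sqrt(130) ≈ 25049654.0894


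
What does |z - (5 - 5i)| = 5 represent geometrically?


|z - z0| = r is a circle with center z0 and radius r.
Center = (5, -5), radius = 5

Circle with center (5, -5) and radius 5


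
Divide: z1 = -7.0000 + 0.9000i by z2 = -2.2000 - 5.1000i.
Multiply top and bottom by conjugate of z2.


Conjugate of z2 = -2.2000 + 5.1000i
Numerator: (-7.0000 + 0.9000i)(-2.2000 + 5.1000i) = 10.8100 - 37.6800i
Denominator: (-2.2)^2 + (-5.1)^2 = 30.85
Result = (10.8100 - 37.6800i)/30.85

0.3504 - 1.2214i


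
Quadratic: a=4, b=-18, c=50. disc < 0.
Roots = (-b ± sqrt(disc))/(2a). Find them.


disc = (-18)^2 - 4*4*50 = 324 - 800 = -476
sqrt(|disc|) = sqrt(476) = 21.8174
Real part = 18/(2*4) = 2.2500
Imag part = 21.8174/(2*4) = 2.7272

2.2500 ± 2.7272i


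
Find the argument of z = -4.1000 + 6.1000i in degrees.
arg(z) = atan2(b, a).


Re = -4.1, Im = 6.1
arg = atan2(6.1, -4.1) = 123.9063 degrees

arg(z) = 123.9063 degrees


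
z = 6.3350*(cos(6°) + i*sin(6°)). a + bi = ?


a = 6.3350*cos(6°) = 6.3350*0.99452 = 6.3003
b = 6.3350*sin(6°) = 6.3350*0.10453 = 0.6622

6.3003 + 0.6622i


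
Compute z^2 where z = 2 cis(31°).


r^2 = 2^2 = 4
n*theta = 2*31° = 62° = 62° (mod 360)
a = 4*cos(62°) = 1.8779
b = 4*sin(62°) = 3.5318

4 cis(62°) = 1.8779 + 3.5318i


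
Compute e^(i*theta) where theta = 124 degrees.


cos(124°) = -0.5592
sin(124°) = 0.8290

e^(i*124°) = -0.5592 + 0.8290i


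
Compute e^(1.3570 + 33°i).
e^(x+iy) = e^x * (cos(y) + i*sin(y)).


e^1.3570 = 3.8845
cos(33°) = 0.83867
sin(33°) = 0.54464
Real = 3.8845*0.83867 = 3.2578
Imag = 3.8845*0.54464 = 2.1157

3.2578 + 2.1157i


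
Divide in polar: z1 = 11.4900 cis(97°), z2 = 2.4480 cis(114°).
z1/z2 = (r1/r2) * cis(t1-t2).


r = 11.4900 / 2.4480 = 4.6936
theta = 97° - 114° = -17° = 343° (mod 360)

4.6936 cis(343°)


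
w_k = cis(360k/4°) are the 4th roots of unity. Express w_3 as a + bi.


Angle = 360*3/4 = 270°
a = cos(270°) = 0
b = sin(270°) = -1.0000

0 - 1.0000i


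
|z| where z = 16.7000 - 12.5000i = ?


|z| = sqrt(16.7^2 + (-12.5)^2) = sqrt(278.89 + 156.25) = sqrt(435.14) = 20.8600

|z| = 20.8600


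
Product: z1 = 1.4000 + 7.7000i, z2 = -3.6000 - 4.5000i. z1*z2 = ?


Real = 1.4*(-3.6) - 7.7*(-4.5) = -5.04 - (-34.65) = 29.61
Imag = 1.4*(-4.5) - (3.6)*7.7 = -6.3 - (27.72) = -34.02

29.6100 - 34.0200i


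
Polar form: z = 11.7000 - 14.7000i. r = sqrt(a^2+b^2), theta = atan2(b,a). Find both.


r = sqrt(136.89+216.09) = sqrt(352.98) = 18.7878
theta = atan2(-14.7, 11.7) = -51.4831 degrees

r = 18.7878, theta = -51.4831 degrees


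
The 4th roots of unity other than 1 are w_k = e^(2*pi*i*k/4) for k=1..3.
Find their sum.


With w = e^(2*pi*i/4), all 4 of the 4th roots of unity w^0 = 1, w, ..., w^(3) sum to 0: 1 + w + ... + w^(3) = (1 - w^4)/(1 - w) = 0 since w^4 = 1, w ≠ 1.
Removing the root 1: w + w^2 + ... + w^(3) = 0 - 1 = -1

Sum = -1


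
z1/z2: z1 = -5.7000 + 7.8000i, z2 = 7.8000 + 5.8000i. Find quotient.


Conjugate of z2 = 7.8000 - 5.8000i
Numerator: (-5.7000 + 7.8000i)(7.8000 - 5.8000i) = 0.7800 + 93.9000i
Denominator: 7.8^2 + 5.8^2 = 94.48
Result = (0.7800 + 93.9000i)/94.48

0.0083 + 0.9939i


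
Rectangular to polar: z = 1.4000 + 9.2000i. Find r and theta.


r = sqrt(1.96+84.64) = sqrt(86.6) = 9.3059
theta = atan2(9.2, 1.4) = 81.3475 degrees

r = 9.3059, theta = 81.3475 degrees


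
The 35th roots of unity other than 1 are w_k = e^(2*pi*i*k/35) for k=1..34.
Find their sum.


With w = e^(2*pi*i/35), all 35 of the 35th roots of unity w^0 = 1, w, ..., w^(34) sum to 0: 1 + w + ... + w^(34) = (1 - w^35)/(1 - w) = 0 since w^35 = 1, w ≠ 1.
Removing the root 1: w + w^2 + ... + w^(34) = 0 - 1 = -1

Sum = -1


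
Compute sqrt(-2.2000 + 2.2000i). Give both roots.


|z| = sqrt(4.84+4.84) = 3.1113
sqrt((|z|+a)/2) = sqrt((3.1113+(-2.2))/2) = sqrt(0.4556) = 0.6750
sqrt((|z|-a)/2) = sqrt((3.1113-(-2.2))/2) = sqrt(2.6556) = 1.6296

±(0.6750 + 1.6296i) i.e. 0.6750 + 1.6296i and -0.6750 - 1.6296i


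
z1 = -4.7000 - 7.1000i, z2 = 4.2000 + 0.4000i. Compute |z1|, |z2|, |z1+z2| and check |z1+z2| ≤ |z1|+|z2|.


|z1| = sqrt((-4.7)^2 + (-7.1)^2) = sqrt(72.5) = 8.5147
|z2| = sqrt(4.2^2 + 0.4^2) = sqrt(17.8) = 4.2190
z1+z2 = -0.5000 - 6.7000i
|z1+z2| = sqrt(45.14) = 6.7186
|z1|+|z2| = 8.5147 + 4.2190 = 12.7337

|z1+z2| = 6.7186 ≤ |z1|+|z2| = 12.7337 (verified)


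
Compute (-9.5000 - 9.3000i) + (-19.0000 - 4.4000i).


Real: -9.5 - 19 = -28.5
Imag: -9.3 - 4.4 = -13.7

-28.5000 - 13.7000i


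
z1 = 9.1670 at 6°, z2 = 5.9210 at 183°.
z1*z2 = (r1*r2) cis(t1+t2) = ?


r = 9.1670 * 5.9210 = 54.2778
theta = 6° + 183° = 189° = 189° (mod 360)

54.2778 cis(189°)


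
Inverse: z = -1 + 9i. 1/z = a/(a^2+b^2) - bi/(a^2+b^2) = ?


|z|^2 = 1+81 = 82
1/z = (-1 - 9i)/82

1/z = -0.0122 - 0.1098i


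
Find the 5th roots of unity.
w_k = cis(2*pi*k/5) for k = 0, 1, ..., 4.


The 5th roots of unity are cis(360k/5°) for k=0..4
Angle step = 360/5 = 72°
Primitive root: cis(72°)
Primitive root = 0.3090 + 0.9511i

5 roots at angles: 0°, 72°, 144°, 216°, 288°


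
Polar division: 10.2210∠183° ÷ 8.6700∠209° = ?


r = 10.2210 / 8.6700 = 1.1789
theta = 183° - 209° = -26° = 334° (mod 360)

1.1789 cis(334°)


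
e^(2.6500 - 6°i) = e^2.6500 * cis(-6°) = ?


e^2.6500 = 14.1540
cos(-6°) = 0.994522
sin(-6°) = -0.10453
Real = 14.1540*0.994522 = 14.0765
Imag = 14.1540*(-0.10453) = -1.4795

14.0765 - 1.4795i


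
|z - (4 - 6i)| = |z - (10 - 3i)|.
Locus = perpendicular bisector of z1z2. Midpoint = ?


Equal distances means the locus is the perpendicular bisector of z1 and z2.
Midpoint = ((4+10)/2, (-6+(-3))/2) = (7.0000, -4.5000)

Perpendicular bisector through (7.0000, -4.5000)


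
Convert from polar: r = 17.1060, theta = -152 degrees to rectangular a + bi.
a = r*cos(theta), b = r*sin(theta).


a = 17.1060*cos(-152°) = 17.1060*(-0.88295) = -15.1037
b = 17.1060*sin(-152°) = 17.1060*(-0.46947) = -8.0308

-15.1037 - 8.0308i


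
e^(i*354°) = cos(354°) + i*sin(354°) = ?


cos(354°) = 0.9945
sin(354°) = -0.1045

e^(i*354°) = 0.9945 - 0.1045i


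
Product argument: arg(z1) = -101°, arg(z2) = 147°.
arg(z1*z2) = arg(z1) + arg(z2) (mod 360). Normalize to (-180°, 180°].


arg(z1*z2) = -101° + 147° = 46°
Normalized to (-180°, 180°]: 46°

46°


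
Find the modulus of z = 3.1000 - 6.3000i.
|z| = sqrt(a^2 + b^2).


|z| = sqrt(3.1^2 + (-6.3)^2) = sqrt(9.61 + 39.69) = sqrt(49.3) = 7.0214

|z| = 7.0214


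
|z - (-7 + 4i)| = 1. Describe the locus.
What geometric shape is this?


|z - z0| = r is a circle with center z0 and radius r.
Center = (-7, 4), radius = 1

Circle with center (-7, 4) and radius 1


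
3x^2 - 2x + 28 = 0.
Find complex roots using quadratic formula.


disc = (-2)^2 - 4*3*28 = 4 - 336 = -332
sqrt(|disc|) = sqrt(332) = 18.2209
Real part = 2/(2*3) = 0.3333
Imag part = 18.2209/(2*3) = 3.0368

0.3333 ± 3.0368i


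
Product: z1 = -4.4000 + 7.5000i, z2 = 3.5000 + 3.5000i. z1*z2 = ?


Real = -4.4*3.5 - 7.5*3.5 = -15.4 - 26.25 = -41.65
Imag = -4.4*3.5 + 3.5*7.5 = -15.4 + 26.25 = 10.85

-41.6500 + 10.8500i


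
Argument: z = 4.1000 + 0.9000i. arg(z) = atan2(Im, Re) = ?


Re = 4.1, Im = 0.9
arg = atan2(0.9, 4.1) = 12.3808 degrees

arg(z) = 12.3808 degrees


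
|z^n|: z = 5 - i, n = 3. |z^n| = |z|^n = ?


|z| = sqrt(25+1) = sqrt(26) = 5.0990
|z^3| = |z|^3 = (sqrt(26))^3 = 26*sqrt(26)

|z^3| = 26*sqrt(26) ≈ 132.5745


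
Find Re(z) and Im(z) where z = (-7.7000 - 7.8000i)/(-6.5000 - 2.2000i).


Multiply by conjugate: (-7.7000 - 7.8000i)(-6.5000 + 2.2000i) / ((-6.5)^2 + (-2.2)^2)
Numerator real = -7.7*(-6.5) - (7.8)*(-2.2) = 67.21
Numerator imag = -7.8*(-6.5) - (-7.7)*(-2.2) = 33.76
Denominator = 47.09
Re(z) = 67.21/47.09 = 1.4273
Im(z) = 33.76/47.09 = 0.7169

Re(z) = 1.4273, Im(z) = 0.7169


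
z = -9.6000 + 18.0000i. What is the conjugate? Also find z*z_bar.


z_bar = -9.6000 - 18.0000i
z*z_bar = (-9.6)^2 + 18^2 = 92.16 + 324 = 416.16

z_bar = -9.6000 - 18.0000i, z*z_bar = 416.16


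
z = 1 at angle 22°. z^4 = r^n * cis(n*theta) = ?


r^4 = 1^4 = 1
n*theta = 4*22° = 88° = 88° (mod 360)
a = 1*cos(88°) = 0.0349
b = 1*sin(88°) = 0.9994

1 cis(88°) = 0.0349 + 0.9994i


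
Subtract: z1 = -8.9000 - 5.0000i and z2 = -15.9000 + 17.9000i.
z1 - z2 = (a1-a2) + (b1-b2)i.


Real: -8.9 + 15.9 = 7
Imag: -5 - 17.9 = -22.9

7.0000 - 22.9000i


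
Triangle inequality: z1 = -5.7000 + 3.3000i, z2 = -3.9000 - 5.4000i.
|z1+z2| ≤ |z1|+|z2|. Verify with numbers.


|z1| = sqrt((-5.7)^2 + 3.3^2) = sqrt(43.38) = 6.5863
|z2| = sqrt((-3.9)^2 + (-5.4)^2) = sqrt(44.37) = 6.6611
z1+z2 = -9.6000 - 2.1000i
|z1+z2| = sqrt(96.57) = 9.8270
|z1|+|z2| = 6.5863 + 6.6611 = 13.2474

|z1+z2| = 9.8270 ≤ |z1|+|z2| = 13.2474 (verified)


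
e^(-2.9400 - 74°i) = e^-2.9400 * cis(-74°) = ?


e^-2.9400 = 0.05287
cos(-74°) = 0.2756
sin(-74°) = -0.9613
Real = 0.05287*0.2756 = 0.0146
Imag = 0.05287*(-0.9613) = -0.0508

0.0146 - 0.0508i


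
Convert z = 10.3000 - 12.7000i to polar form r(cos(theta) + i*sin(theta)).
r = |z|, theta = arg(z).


r = sqrt(106.09+161.29) = sqrt(267.38) = 16.3518
theta = atan2(-12.7, 10.3) = -50.9571 degrees

r = 16.3518, theta = -50.9571 degrees


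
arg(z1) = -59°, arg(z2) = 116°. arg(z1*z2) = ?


arg(z1*z2) = -59° + 116° = 57°
Normalized to (-180°, 180°]: 57°

57°


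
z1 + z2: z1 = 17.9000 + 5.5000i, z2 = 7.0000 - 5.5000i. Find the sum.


Real: 17.9 + 7 = 24.9
Imag: 5.5 - 5.5 = 0

24.9000


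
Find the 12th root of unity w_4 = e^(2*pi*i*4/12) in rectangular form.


Angle = 360*4/12 = 120°
a = cos(120°) = -0.5000
b = sin(120°) = 0.8660

-0.5000 + 0.8660i


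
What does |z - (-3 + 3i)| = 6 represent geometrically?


|z - z0| = r is a circle with center z0 and radius r.
Center = (-3, 3), radius = 6

Circle with center (-3, 3) and radius 6


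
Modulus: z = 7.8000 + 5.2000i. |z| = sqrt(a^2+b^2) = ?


|z| = sqrt(7.8^2 + 5.2^2) = sqrt(60.84 + 27.04) = sqrt(87.88) = 9.3744

|z| = 9.3744


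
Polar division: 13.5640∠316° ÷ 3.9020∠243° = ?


r = 13.5640 / 3.9020 = 3.4762
theta = 316° - 243° = 73° = 73° (mod 360)

3.4762 cis(73°)


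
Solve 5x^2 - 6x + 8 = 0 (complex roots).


disc = (-6)^2 - 4*5*8 = 36 - 160 = -124
sqrt(|disc|) = sqrt(124) = 11.1355
Real part = 6/(2*5) = 0.6000
Imag part = 11.1355/(2*5) = 1.1136

0.6000 ± 1.1136i


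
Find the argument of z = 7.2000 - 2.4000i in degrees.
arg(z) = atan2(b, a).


Re = 7.2, Im = -2.4
arg = atan2(-2.4, 7.2) = -18.4349 degrees

arg(z) = -18.4349 degrees


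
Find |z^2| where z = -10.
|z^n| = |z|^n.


|z| = sqrt(100+0) = sqrt(100) = 10
|z^2| = |z|^2 = 10^2 = 100

|z^2| = 100


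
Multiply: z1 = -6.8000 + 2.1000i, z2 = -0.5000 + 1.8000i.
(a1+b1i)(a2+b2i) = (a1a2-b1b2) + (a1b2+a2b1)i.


Real = -6.8*(-0.5) - 2.1*1.8 = 3.4 - 3.78 = -0.38
Imag = -6.8*1.8 - (0.5)*2.1 = -12.24 - (1.05) = -13.29

-0.3800 - 13.2900i


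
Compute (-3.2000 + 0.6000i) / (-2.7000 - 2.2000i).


Conjugate of z2 = -2.7000 + 2.2000i
Numerator: (-3.2000 + 0.6000i)(-2.7000 + 2.2000i) = 7.3200 - 8.6600i
Denominator: (-2.7)^2 + (-2.2)^2 = 12.13
Result = (7.3200 - 8.6600i)/12.13

0.6035 - 0.7139i


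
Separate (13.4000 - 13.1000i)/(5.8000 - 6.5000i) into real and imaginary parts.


Multiply by conjugate: (13.4000 - 13.1000i)(5.8000 + 6.5000i) / (5.8^2 + (-6.5)^2)
Numerator real = 13.4*5.8 - (13.1)*(-6.5) = 162.87
Numerator imag = -13.1*5.8 - 13.4*(-6.5) = 11.12
Denominator = 75.89
Re(z) = 162.87/75.89 = 2.1461
Im(z) = 11.12/75.89 = 0.1465

Re(z) = 2.1461, Im(z) = 0.1465


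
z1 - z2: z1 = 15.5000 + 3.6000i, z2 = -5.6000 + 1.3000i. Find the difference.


Real: 15.5 + 5.6 = 21.1
Imag: 3.6 - 1.3 = 2.3

21.1000 + 2.3000i


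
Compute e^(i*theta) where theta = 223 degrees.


cos(223°) = -0.7314
sin(223°) = -0.6820

e^(i*223°) = -0.7314 - 0.6820i


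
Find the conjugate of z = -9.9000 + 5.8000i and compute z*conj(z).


z_bar = -9.9000 - 5.8000i
z*z_bar = (-9.9)^2 + 5.8^2 = 98.01 + 33.64 = 131.65

z_bar = -9.9000 - 5.8000i, z*z_bar = 131.65


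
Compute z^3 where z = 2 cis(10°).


r^3 = 2^3 = 8
n*theta = 3*10° = 30° = 30° (mod 360)
a = 8*cos(30°) = 6.9282
b = 8*sin(30°) = 4.0000

8 cis(30°) = 6.9282 + 4.0000i


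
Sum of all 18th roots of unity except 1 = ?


With w = e^(2*pi*i/18), all 18 of the 18th roots of unity w^0 = 1, w, ..., w^(17) sum to 0: 1 + w + ... + w^(17) = (1 - w^18)/(1 - w) = 0 since w^18 = 1, w ≠ 1.
Removing the root 1: w + w^2 + ... + w^(17) = 0 - 1 = -1

Sum = -1


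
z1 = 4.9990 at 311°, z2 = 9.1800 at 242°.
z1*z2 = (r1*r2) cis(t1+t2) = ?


r = 4.9990 * 9.1800 = 45.8908
theta = 311° + 242° = 553° = 193° (mod 360)

45.8908 cis(193°)


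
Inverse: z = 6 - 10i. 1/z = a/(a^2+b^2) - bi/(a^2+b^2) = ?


|z|^2 = 36+100 = 136
1/z = (6 + 10i)/136

1/z = 0.0441 + 0.0735i


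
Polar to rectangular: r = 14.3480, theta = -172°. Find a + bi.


a = 14.3480*cos(-172°) = 14.3480*(-0.99027) = -14.2084
b = 14.3480*sin(-172°) = 14.3480*(-0.139173) = -1.9969

-14.2084 - 1.9969i


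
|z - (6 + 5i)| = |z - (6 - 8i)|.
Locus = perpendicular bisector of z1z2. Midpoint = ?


Equal distances means the locus is the perpendicular bisector of z1 and z2.
Midpoint = ((6+6)/2, (5+(-8))/2) = (6.0000, -1.5000)

Perpendicular bisector through (6.0000, -1.5000)


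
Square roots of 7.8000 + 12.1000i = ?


|z| = sqrt(60.84+146.41) = 14.3962
sqrt((|z|+a)/2) = sqrt((14.3962+7.8)/2) = sqrt(11.0981) = 3.3314
sqrt((|z|-a)/2) = sqrt((14.3962-7.8)/2) = sqrt(3.2981) = 1.8161

±(3.3314 + 1.8161i) i.e. 3.3314 + 1.8161i and -3.3314 - 1.8161i


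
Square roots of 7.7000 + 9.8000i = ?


|z| = sqrt(59.29+96.04) = 12.4631
sqrt((|z|+a)/2) = sqrt((12.4631+7.7)/2) = sqrt(10.0816) = 3.1751
sqrt((|z|-a)/2) = sqrt((12.4631-7.7)/2) = sqrt(2.3816) = 1.5432

±(3.1751 + 1.5432i) i.e. 3.1751 + 1.5432i and -3.1751 - 1.5432i


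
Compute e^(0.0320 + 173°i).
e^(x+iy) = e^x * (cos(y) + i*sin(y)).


e^0.0320 = 1.0325
cos(173°) = -0.9925
sin(173°) = 0.12187
Real = 1.0325*(-0.9925) = -1.0248
Imag = 1.0325*0.12187 = 0.1258

-1.0248 + 0.1258i


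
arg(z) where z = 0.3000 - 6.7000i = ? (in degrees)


Re = 0.3, Im = -6.7
arg = atan2(-6.7, 0.3) = -87.4362 degrees

arg(z) = -87.4362 degrees


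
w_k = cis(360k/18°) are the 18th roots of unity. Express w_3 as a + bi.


Angle = 360*3/18 = 60°
a = cos(60°) = 0.5000
b = sin(60°) = 0.8660

0.5000 + 0.8660i


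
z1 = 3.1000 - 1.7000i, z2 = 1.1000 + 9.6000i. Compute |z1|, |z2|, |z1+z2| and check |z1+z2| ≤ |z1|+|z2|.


|z1| = sqrt(3.1^2 + (-1.7)^2) = sqrt(12.5) = 3.5355
|z2| = sqrt(1.1^2 + 9.6^2) = sqrt(93.37) = 9.6628
z1+z2 = 4.2000 + 7.9000i
|z1+z2| = sqrt(80.05) = 8.9471
|z1|+|z2| = 3.5355 + 9.6628 = 13.1983

|z1+z2| = 8.9471 ≤ |z1|+|z2| = 13.1983 (verified)


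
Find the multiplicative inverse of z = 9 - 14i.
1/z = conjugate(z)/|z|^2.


|z|^2 = 81+196 = 277
1/z = (9 + 14i)/277

1/z = 0.0325 + 0.0505i


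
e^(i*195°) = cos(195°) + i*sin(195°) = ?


cos(195°) = -0.9659
sin(195°) = -0.2588

e^(i*195°) = -0.9659 - 0.2588i


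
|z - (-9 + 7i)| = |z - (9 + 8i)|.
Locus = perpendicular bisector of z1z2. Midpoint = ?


Equal distances means the locus is the perpendicular bisector of z1 and z2.
Midpoint = ((-9+9)/2, (7+8)/2) = (0, 7.5000)

Perpendicular bisector through (0, 7.5000)


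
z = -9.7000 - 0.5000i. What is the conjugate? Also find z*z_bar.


z_bar = -9.7000 + 0.5000i
z*z_bar = (-9.7)^2 + (-0.5)^2 = 94.09 + 0.25 = 94.34

z_bar = -9.7000 + 0.5000i, z*z_bar = 94.34


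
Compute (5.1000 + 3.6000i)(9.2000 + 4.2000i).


Real = 5.1*9.2 - 3.6*4.2 = 46.92 - 15.12 = 31.8
Imag = 5.1*4.2 + 9.2*3.6 = 21.42 + 33.12 = 54.54

31.8000 + 54.5400i


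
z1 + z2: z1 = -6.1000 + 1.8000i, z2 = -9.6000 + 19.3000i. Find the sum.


Real: -6.1 - 9.6 = -15.7
Imag: 1.8 + 19.3 = 21.1

-15.7000 + 21.1000i


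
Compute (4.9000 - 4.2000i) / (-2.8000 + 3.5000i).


Conjugate of z2 = -2.8000 - 3.5000i
Numerator: (4.9000 - 4.2000i)(-2.8000 - 3.5000i) = -28.4200 - 5.3900i
Denominator: (-2.8)^2 + 3.5^2 = 20.09
Result = (-28.4200 - 5.3900i)/20.09

-1.4146 - 0.2683i


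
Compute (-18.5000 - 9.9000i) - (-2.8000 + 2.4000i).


Real: -18.5 + 2.8 = -15.7
Imag: -9.9 - 2.4 = -12.3

-15.7000 - 12.3000i


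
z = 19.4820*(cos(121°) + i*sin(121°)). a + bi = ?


a = 19.4820*cos(121°) = 19.4820*(-0.51504) = -10.0340
b = 19.4820*sin(121°) = 19.4820*0.857167 = 16.6993

-10.0340 + 16.6993i


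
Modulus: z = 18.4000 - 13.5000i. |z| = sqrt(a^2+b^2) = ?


|z| = sqrt(18.4^2 + (-13.5)^2) = sqrt(338.56 + 182.25) = sqrt(520.81) = 22.8213

|z| = 22.8213


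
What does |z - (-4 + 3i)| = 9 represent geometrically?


|z - z0| = r is a circle with center z0 and radius r.
Center = (-4, 3), radius = 9

Circle with center (-4, 3) and radius 9


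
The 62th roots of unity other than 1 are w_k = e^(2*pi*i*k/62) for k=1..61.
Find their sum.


With w = e^(2*pi*i/62), all 62 of the 62th roots of unity w^0 = 1, w, ..., w^(61) sum to 0: 1 + w + ... + w^(61) = (1 - w^62)/(1 - w) = 0 since w^62 = 1, w ≠ 1.
Removing the root 1: w + w^2 + ... + w^(61) = 0 - 1 = -1

Sum = -1


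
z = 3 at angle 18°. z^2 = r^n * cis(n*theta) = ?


r^2 = 3^2 = 9
n*theta = 2*18° = 36° = 36° (mod 360)
a = 9*cos(36°) = 7.2812
b = 9*sin(36°) = 5.2901

9 cis(36°) = 7.2812 + 5.2901i


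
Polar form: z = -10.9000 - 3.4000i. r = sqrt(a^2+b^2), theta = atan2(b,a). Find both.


r = sqrt(118.81+11.56) = sqrt(130.37) = 11.4180
theta = atan2(-3.4, -10.9) = -162.6759 degrees

r = 11.4180, theta = -162.6759 degrees


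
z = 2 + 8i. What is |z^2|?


|z| = sqrt(4+64) = sqrt(68) = 8.2462
|z^2| = |z|^2 = (sqrt(68))^2 = 68

|z^2| = 68


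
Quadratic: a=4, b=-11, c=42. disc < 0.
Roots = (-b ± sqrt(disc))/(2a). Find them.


disc = (-11)^2 - 4*4*42 = 121 - 672 = -551
sqrt(|disc|) = sqrt(551) = 23.4734
Real part = 11/(2*4) = 1.3750
Imag part = 23.4734/(2*4) = 2.9342

1.3750 ± 2.9342i


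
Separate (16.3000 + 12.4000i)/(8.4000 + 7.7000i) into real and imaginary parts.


Multiply by conjugate: (16.3000 + 12.4000i)(8.4000 - 7.7000i) / (8.4^2 + 7.7^2)
Numerator real = 16.3*8.4 + 12.4*7.7 = 232.4
Numerator imag = 12.4*8.4 - 16.3*7.7 = -21.35
Denominator = 129.85
Re(z) = 232.4/129.85 = 1.7898
Im(z) = -21.35/129.85 = -0.1644

Re(z) = 1.7898, Im(z) = -0.1644


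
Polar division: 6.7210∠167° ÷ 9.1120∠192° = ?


r = 6.7210 / 9.1120 = 0.7376
theta = 167° - 192° = -25° = 335° (mod 360)

0.7376 cis(335°)


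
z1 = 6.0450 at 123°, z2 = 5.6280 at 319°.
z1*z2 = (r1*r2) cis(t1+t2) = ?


r = 6.0450 * 5.6280 = 34.0213
theta = 123° + 319° = 442° = 82° (mod 360)

34.0213 cis(82°)


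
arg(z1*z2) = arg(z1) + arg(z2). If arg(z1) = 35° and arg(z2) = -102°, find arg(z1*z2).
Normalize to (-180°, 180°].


arg(z1*z2) = 35° - 102° = -67°
Normalized to (-180°, 180°]: -67°

-67°


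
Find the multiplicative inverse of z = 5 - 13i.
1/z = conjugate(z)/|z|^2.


|z|^2 = 25+169 = 194
1/z = (5 + 13i)/194

1/z = 0.0258 + 0.0670i


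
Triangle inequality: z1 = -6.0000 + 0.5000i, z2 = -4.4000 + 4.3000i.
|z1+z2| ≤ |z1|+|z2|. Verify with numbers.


|z1| = sqrt((-6)^2 + 0.5^2) = sqrt(36.25) = 6.0208
|z2| = sqrt((-4.4)^2 + 4.3^2) = sqrt(37.85) = 6.1522
z1+z2 = -10.4000 + 4.8000i
|z1+z2| = sqrt(131.2) = 11.4543
|z1|+|z2| = 6.0208 + 6.1522 = 12.1730

|z1+z2| = 11.4543 ≤ |z1|+|z2| = 12.1730 (verified)


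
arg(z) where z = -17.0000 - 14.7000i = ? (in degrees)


Re = -17, Im = -14.7
arg = atan2(-14.7, -17) = -139.1498 degrees

arg(z) = -139.1498 degrees


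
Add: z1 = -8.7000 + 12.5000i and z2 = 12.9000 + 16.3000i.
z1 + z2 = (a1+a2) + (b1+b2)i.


Real: -8.7 + 12.9 = 4.2
Imag: 12.5 + 16.3 = 28.8

4.2000 + 28.8000i


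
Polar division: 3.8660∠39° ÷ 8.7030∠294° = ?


r = 3.8660 / 8.7030 = 0.4442
theta = 39° - 294° = -255° = 105° (mod 360)

0.4442 cis(105°)


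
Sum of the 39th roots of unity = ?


The sum of all 39th roots of unity is 0.
Geometric series: (1 - w^39)/(1 - w) = (1-1)/(1-w) = 0 since w^39 = 1, w ≠ 1.
Alternatively: coefficient of z^38 in z^39 - 1 is 0.

0


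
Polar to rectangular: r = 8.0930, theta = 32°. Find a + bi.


a = 8.0930*cos(32°) = 8.0930*0.84805 = 6.8633
b = 8.0930*sin(32°) = 8.0930*0.52992 = 4.2886

6.8633 + 4.2886i


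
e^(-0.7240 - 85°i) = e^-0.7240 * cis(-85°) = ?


e^-0.7240 = 0.4848
cos(-85°) = 0.0872
sin(-85°) = -0.9962
Real = 0.4848*0.0872 = 0.0423
Imag = 0.4848*(-0.9962) = -0.4830

0.0423 - 0.4830i


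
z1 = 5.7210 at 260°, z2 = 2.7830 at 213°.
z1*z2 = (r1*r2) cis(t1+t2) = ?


r = 5.7210 * 2.7830 = 15.9215
theta = 260° + 213° = 473° = 113° (mod 360)

15.9215 cis(113°)


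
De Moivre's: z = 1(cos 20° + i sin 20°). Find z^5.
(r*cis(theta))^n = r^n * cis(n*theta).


r^5 = 1^5 = 1
n*theta = 5*20° = 100° = 100° (mod 360)
a = 1*cos(100°) = -0.1736
b = 1*sin(100°) = 0.9848

1 cis(100°) = -0.1736 + 0.9848i


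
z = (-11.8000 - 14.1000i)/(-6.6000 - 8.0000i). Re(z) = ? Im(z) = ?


Multiply by conjugate: (-11.8000 - 14.1000i)(-6.6000 + 8.0000i) / ((-6.6)^2 + (-8)^2)
Numerator real = -11.8*(-6.6) - (14.1)*(-8) = 190.68
Numerator imag = -14.1*(-6.6) - (-11.8)*(-8) = -1.34
Denominator = 107.56
Re(z) = 190.68/107.56 = 1.7728
Im(z) = -1.34/107.56 = -0.0125

Re(z) = 1.7728, Im(z) = -0.0125


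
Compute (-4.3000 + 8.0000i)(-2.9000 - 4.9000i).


Real = -4.3*(-2.9) - 8*(-4.9) = 12.47 - (-39.2) = 51.67
Imag = -4.3*(-4.9) - (2.9)*8 = 21.07 - (23.2) = -2.13

51.6700 - 2.1300i


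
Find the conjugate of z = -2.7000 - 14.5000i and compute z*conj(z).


z_bar = -2.7000 + 14.5000i
z*z_bar = (-2.7)^2 + (-14.5)^2 = 7.29 + 210.25 = 217.54

z_bar = -2.7000 + 14.5000i, z*z_bar = 217.54


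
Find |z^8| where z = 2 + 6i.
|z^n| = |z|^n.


|z| = sqrt(4+36) = sqrt(40) = 6.3246
|z^8| = |z|^8 = (sqrt(40))^8 = 40^4 = 2560000

|z^8| = 2560000


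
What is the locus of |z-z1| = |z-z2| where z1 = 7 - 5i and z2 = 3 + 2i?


Equal distances means the locus is the perpendicular bisector of z1 and z2.
Midpoint = ((7+3)/2, (-5+2)/2) = (5.0000, -1.5000)

Perpendicular bisector through (5.0000, -1.5000)


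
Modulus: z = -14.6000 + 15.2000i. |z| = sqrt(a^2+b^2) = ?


|z| = sqrt((-14.6)^2 + 15.2^2) = sqrt(213.16 + 231.04) = sqrt(444.2) = 21.0761

|z| = 21.0761


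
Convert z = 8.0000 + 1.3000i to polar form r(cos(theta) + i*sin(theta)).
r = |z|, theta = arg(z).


r = sqrt(64+1.69) = sqrt(65.69) = 8.1049
theta = atan2(1.3, 8) = 9.2299 degrees

r = 8.1049, theta = 9.2299 degrees


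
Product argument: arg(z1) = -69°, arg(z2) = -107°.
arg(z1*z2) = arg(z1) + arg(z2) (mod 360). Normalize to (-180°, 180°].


arg(z1*z2) = -69° - 107° = -176°
Normalized to (-180°, 180°]: -176°

-176°


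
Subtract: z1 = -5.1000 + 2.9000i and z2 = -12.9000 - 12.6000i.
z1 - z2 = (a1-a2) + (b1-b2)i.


Real: -5.1 + 12.9 = 7.8
Imag: 2.9 + 12.6 = 15.5

7.8000 + 15.5000i


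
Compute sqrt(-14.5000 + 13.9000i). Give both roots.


|z| = sqrt(210.25+193.21) = 20.0863
sqrt((|z|+a)/2) = sqrt((20.0863+(-14.5))/2) = sqrt(2.7932) = 1.6713
sqrt((|z|-a)/2) = sqrt((20.0863-(-14.5))/2) = sqrt(17.2932) = 4.1585

±(1.6713 + 4.1585i) i.e. 1.6713 + 4.1585i and -1.6713 - 4.1585i


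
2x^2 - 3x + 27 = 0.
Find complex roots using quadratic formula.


disc = (-3)^2 - 4*2*27 = 9 - 216 = -207
sqrt(|disc|) = sqrt(207) = 14.3875
Real part = 3/(2*2) = 0.7500
Imag part = 14.3875/(2*2) = 3.5969

0.7500 ± 3.5969i


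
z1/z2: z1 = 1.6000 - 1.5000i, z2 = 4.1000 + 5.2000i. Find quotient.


Conjugate of z2 = 4.1000 - 5.2000i
Numerator: (1.6000 - 1.5000i)(4.1000 - 5.2000i) = -1.2400 - 14.4700i
Denominator: 4.1^2 + 5.2^2 = 43.85
Result = (-1.2400 - 14.4700i)/43.85

-0.0283 - 0.3300i


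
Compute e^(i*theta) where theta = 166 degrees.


cos(166°) = -0.9703
sin(166°) = 0.2419

e^(i*166°) = -0.9703 + 0.2419i


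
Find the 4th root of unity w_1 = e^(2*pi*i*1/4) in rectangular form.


Angle = 360*1/4 = 90°
a = cos(90°) = 0
b = sin(90°) = 1.0000

0 + 1.0000i


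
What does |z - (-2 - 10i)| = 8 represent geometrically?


|z - z0| = r is a circle with center z0 and radius r.
Center = (-2, -10), radius = 8

Circle with center (-2, -10) and radius 8


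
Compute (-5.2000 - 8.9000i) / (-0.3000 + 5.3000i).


Conjugate of z2 = -0.3000 - 5.3000i
Numerator: (-5.2000 - 8.9000i)(-0.3000 - 5.3000i) = -45.6100 + 30.2300i
Denominator: (-0.3)^2 + 5.3^2 = 28.18
Result = (-45.6100 + 30.2300i)/28.18

-1.6185 + 1.0727i


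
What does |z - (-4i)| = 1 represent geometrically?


|z - z0| = r is a circle with center z0 and radius r.
Center = (0, -4), radius = 1

Circle with center (0, -4) and radius 1


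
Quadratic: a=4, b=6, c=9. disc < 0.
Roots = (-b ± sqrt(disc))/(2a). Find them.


disc = 6^2 - 4*4*9 = 36 - 144 = -108
sqrt(|disc|) = sqrt(108) = 10.3923
Real part = -6/(2*4) = -0.7500
Imag part = 10.3923/(2*4) = 1.2990

-0.7500 ± 1.2990i


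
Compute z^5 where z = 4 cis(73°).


r^5 = 4^5 = 1024
n*theta = 5*73° = 365° = 5° (mod 360)
a = 1024*cos(5°) = 1020.1034
b = 1024*sin(5°) = 89.2475

1024 cis(5°) = 1020.1034 + 89.2475i


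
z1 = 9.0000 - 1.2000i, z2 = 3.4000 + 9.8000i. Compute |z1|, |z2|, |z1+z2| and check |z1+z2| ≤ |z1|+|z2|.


|z1| = sqrt(9^2 + (-1.2)^2) = sqrt(82.44) = 9.0796
|z2| = sqrt(3.4^2 + 9.8^2) = sqrt(107.6) = 10.3730
z1+z2 = 12.4000 + 8.6000i
|z1+z2| = sqrt(227.72) = 15.0904
|z1|+|z2| = 9.0796 + 10.3730 = 19.4526

|z1+z2| = 15.0904 ≤ |z1|+|z2| = 19.4526 (verified)


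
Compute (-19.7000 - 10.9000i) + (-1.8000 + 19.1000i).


Real: -19.7 - 1.8 = -21.5
Imag: -10.9 + 19.1 = 8.2

-21.5000 + 8.2000i


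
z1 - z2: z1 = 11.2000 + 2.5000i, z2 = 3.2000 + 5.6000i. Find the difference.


Real: 11.2 - 3.2 = 8
Imag: 2.5 - 5.6 = -3.1

8.0000 - 3.1000i


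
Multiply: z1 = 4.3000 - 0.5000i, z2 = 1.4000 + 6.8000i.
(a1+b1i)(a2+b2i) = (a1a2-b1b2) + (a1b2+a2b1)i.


Real = 4.3*1.4 - (-0.5)*6.8 = 6.02 - (-3.4) = 9.42
Imag = 4.3*6.8 + 1.4*(-0.5) = 29.24 - (0.7) = 28.54

9.4200 + 28.5400i


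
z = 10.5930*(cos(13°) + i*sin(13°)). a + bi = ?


a = 10.5930*cos(13°) = 10.5930*0.97437 = 10.3215
b = 10.5930*sin(13°) = 10.5930*0.22495 = 2.3829

10.3215 + 2.3829i


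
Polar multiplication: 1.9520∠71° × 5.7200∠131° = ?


r = 1.9520 * 5.7200 = 11.1654
theta = 71° + 131° = 202° = 202° (mod 360)

11.1654 cis(202°)


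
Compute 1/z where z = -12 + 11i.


|z|^2 = 144+121 = 265
1/z = (-12 - 11i)/265

1/z = -0.0453 - 0.0415i


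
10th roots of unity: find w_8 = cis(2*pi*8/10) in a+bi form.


Angle = 360*8/10 = 288°
a = cos(288°) = 0.3090
b = sin(288°) = -0.9511

0.3090 - 0.9511i


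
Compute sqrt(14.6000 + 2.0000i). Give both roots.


|z| = sqrt(213.16+4) = 14.7363
sqrt((|z|+a)/2) = sqrt((14.7363+14.6)/2) = sqrt(14.6682) = 3.8299
sqrt((|z|-a)/2) = sqrt((14.7363-14.6)/2) = sqrt(0.0682) = 0.2611

±(3.8299 + 0.2611i) i.e. 3.8299 + 0.2611i and -3.8299 - 0.2611i


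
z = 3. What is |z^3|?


|z| = sqrt(9+0) = sqrt(9) = 3
|z^3| = |z|^3 = 3^3 = 27

|z^3| = 27


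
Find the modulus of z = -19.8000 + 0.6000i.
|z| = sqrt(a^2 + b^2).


|z| = sqrt((-19.8)^2 + 0.6^2) = sqrt(392.04 + 0.36) = sqrt(392.4) = 19.8091

|z| = 19.8091


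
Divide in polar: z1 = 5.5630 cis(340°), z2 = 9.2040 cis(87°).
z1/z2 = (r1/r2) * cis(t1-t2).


r = 5.5630 / 9.2040 = 0.6044
theta = 340° - 87° = 253° = 253° (mod 360)

0.6044 cis(253°)


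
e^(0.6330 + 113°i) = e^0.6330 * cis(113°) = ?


e^0.6330 = 1.88325
cos(113°) = -0.3907
sin(113°) = 0.9205
Real = 1.88325*(-0.3907) = -0.7358
Imag = 1.88325*0.9205 = 1.7335

-0.7358 + 1.7335i


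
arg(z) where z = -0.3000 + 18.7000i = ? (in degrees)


Re = -0.3, Im = 18.7
arg = atan2(18.7, -0.3) = 90.9191 degrees

arg(z) = 90.9191 degrees


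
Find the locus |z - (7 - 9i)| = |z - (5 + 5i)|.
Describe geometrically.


Equal distances means the locus is the perpendicular bisector of z1 and z2.
Midpoint = ((7+5)/2, (-9+5)/2) = (6.0000, -2.0000)

Perpendicular bisector through (6.0000, -2.0000)


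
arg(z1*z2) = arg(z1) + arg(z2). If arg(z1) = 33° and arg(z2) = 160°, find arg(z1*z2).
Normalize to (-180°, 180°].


arg(z1*z2) = 33° + 160° = 193°
Normalized to (-180°, 180°]: -167°

-167°


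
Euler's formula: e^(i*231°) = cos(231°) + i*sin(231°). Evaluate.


cos(231°) = -0.6293
sin(231°) = -0.7771

e^(i*231°) = -0.6293 - 0.7771i


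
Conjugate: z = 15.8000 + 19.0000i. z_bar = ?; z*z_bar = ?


z_bar = 15.8000 - 19.0000i
z*z_bar = 15.8^2 + 19^2 = 249.64 + 361 = 610.64

z_bar = 15.8000 - 19.0000i, z*z_bar = 610.64


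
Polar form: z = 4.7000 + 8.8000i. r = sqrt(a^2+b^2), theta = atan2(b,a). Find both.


r = sqrt(22.09+77.44) = sqrt(99.53) = 9.9765
theta = atan2(8.8, 4.7) = 61.8937 degrees

r = 9.9765, theta = 61.8937 degrees


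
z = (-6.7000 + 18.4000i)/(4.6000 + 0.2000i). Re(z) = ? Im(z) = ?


Multiply by conjugate: (-6.7000 + 18.4000i)(4.6000 - 0.2000i) / (4.6^2 + 0.2^2)
Numerator real = -6.7*4.6 + 18.4*0.2 = -27.14
Numerator imag = 18.4*4.6 - (-6.7)*0.2 = 85.98
Denominator = 21.2
Re(z) = -27.14/21.2 = -1.2802
Im(z) = 85.98/21.2 = 4.0557

Re(z) = -1.2802, Im(z) = 4.0557


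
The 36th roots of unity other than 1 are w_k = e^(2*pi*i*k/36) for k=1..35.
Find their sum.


With w = e^(2*pi*i/36), all 36 of the 36th roots of unity w^0 = 1, w, ..., w^(35) sum to 0: 1 + w + ... + w^(35) = (1 - w^36)/(1 - w) = 0 since w^36 = 1, w ≠ 1.
Removing the root 1: w + w^2 + ... + w^(35) = 0 - 1 = -1

Sum = -1


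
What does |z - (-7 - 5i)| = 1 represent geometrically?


|z - z0| = r is a circle with center z0 and radius r.
Center = (-7, -5), radius = 1

Circle with center (-7, -5) and radius 1


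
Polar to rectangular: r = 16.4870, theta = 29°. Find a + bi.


a = 16.4870*cos(29°) = 16.4870*0.87462 = 14.4199
b = 16.4870*sin(29°) = 16.4870*0.48481 = 7.9931

14.4199 + 7.9931i


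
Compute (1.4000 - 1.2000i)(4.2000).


Real = 1.4*4.2 - (-1.2)*0 = 5.88 - 0 = 5.88
Imag = 1.4*0 + 4.2*(-1.2) = 0 - (5.04) = -5.04

5.8800 - 5.0400i


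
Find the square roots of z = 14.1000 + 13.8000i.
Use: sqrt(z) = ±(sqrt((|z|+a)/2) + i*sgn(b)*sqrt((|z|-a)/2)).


|z| = sqrt(198.81+190.44) = 19.7294
sqrt((|z|+a)/2) = sqrt((19.7294+14.1)/2) = sqrt(16.9147) = 4.1127
sqrt((|z|-a)/2) = sqrt((19.7294-14.1)/2) = sqrt(2.8147) = 1.6777

±(4.1127 + 1.6777i) i.e. 4.1127 + 1.6777i and -4.1127 - 1.6777i


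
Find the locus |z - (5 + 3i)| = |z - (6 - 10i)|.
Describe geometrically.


Equal distances means the locus is the perpendicular bisector of z1 and z2.
Midpoint = ((5+6)/2, (3+(-10))/2) = (5.5000, -3.5000)

Perpendicular bisector through (5.5000, -3.5000)


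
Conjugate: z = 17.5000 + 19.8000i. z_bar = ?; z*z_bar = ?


z_bar = 17.5000 - 19.8000i
z*z_bar = 17.5^2 + 19.8^2 = 306.25 + 392.04 = 698.29

z_bar = 17.5000 - 19.8000i, z*z_bar = 698.29


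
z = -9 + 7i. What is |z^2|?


|z| = sqrt(81+49) = sqrt(130) = 11.4018
|z^2| = |z|^2 = (sqrt(130))^2 = 130

|z^2| = 130


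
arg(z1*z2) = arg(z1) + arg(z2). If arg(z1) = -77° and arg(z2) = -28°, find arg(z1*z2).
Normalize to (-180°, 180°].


arg(z1*z2) = -77° - 28° = -105°
Normalized to (-180°, 180°]: -105°

-105°


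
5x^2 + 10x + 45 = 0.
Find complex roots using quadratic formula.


disc = 10^2 - 4*5*45 = 100 - 900 = -800
sqrt(|disc|) = sqrt(800) = 28.2843
Real part = -10/(2*5) = -1.0000
Imag part = 28.2843/(2*5) = 2.8284

-1.0000 ± 2.8284i


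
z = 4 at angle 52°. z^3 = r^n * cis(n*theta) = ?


r^3 = 4^3 = 64
n*theta = 3*52° = 156° = 156° (mod 360)
a = 64*cos(156°) = -58.4669
b = 64*sin(156°) = 26.0311

64 cis(156°) = -58.4669 + 26.0311i


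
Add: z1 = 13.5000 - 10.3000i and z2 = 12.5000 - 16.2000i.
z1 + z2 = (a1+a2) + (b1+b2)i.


Real: 13.5 + 12.5 = 26
Imag: -10.3 - 16.2 = -26.5

26.0000 - 26.5000i


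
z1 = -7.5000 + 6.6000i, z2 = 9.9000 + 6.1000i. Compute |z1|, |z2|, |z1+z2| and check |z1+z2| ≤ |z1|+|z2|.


|z1| = sqrt((-7.5)^2 + 6.6^2) = sqrt(99.81) = 9.9905
|z2| = sqrt(9.9^2 + 6.1^2) = sqrt(135.22) = 11.6284
z1+z2 = 2.4000 + 12.7000i
|z1+z2| = sqrt(167.05) = 12.9248
|z1|+|z2| = 9.9905 + 11.6284 = 21.6189

|z1+z2| = 12.9248 ≤ |z1|+|z2| = 21.6189 (verified)


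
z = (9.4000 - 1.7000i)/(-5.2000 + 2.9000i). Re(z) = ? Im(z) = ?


Multiply by conjugate: (9.4000 - 1.7000i)(-5.2000 - 2.9000i) / ((-5.2)^2 + 2.9^2)
Numerator real = 9.4*(-5.2) - (1.7)*2.9 = -53.81
Numerator imag = -1.7*(-5.2) - 9.4*2.9 = -18.42
Denominator = 35.45
Re(z) = -53.81/35.45 = -1.5179
Im(z) = -18.42/35.45 = -0.5196

Re(z) = -1.5179, Im(z) = -0.5196


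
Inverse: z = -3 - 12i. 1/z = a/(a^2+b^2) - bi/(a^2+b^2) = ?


|z|^2 = 9+144 = 153
1/z = (-3 + 12i)/153

1/z = -0.0196 + 0.0784i


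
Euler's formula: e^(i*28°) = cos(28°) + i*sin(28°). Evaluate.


cos(28°) = 0.8829
sin(28°) = 0.4695

e^(i*28°) = 0.8829 + 0.4695i


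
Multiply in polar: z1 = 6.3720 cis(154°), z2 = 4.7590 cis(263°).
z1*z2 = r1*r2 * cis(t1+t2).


r = 6.3720 * 4.7590 = 30.3243
theta = 154° + 263° = 417° = 57° (mod 360)

30.3243 cis(57°)


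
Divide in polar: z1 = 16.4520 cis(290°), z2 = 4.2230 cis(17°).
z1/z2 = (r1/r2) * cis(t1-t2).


r = 16.4520 / 4.2230 = 3.8958
theta = 290° - 17° = 273° = 273° (mod 360)

3.8958 cis(273°)


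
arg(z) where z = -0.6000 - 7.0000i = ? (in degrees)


Re = -0.6, Im = -7
arg = atan2(-7, -0.6) = -94.8991 degrees

arg(z) = -94.8991 degrees


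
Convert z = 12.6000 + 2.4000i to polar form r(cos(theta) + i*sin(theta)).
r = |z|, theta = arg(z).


r = sqrt(158.76+5.76) = sqrt(164.52) = 12.8265
theta = atan2(2.4, 12.6) = 10.7843 degrees

r = 12.8265, theta = 10.7843 degrees


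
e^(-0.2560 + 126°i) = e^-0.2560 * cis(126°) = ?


e^-0.2560 = 0.7741
cos(126°) = -0.5878
sin(126°) = 0.80902
Real = 0.7741*(-0.5878) = -0.4550
Imag = 0.7741*0.80902 = 0.6263

-0.4550 + 0.6263i


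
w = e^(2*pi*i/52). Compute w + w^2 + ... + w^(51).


With w = e^(2*pi*i/52), all 52 of the 52th roots of unity w^0 = 1, w, ..., w^(51) sum to 0: 1 + w + ... + w^(51) = (1 - w^52)/(1 - w) = 0 since w^52 = 1, w ≠ 1.
Removing the root 1: w + w^2 + ... + w^(51) = 0 - 1 = -1

Sum = -1


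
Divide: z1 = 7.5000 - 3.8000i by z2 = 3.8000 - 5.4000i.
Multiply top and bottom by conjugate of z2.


Conjugate of z2 = 3.8000 + 5.4000i
Numerator: (7.5000 - 3.8000i)(3.8000 + 5.4000i) = 49.0200 + 26.0600i
Denominator: 3.8^2 + (-5.4)^2 = 43.6
Result = (49.0200 + 26.0600i)/43.6

1.1243 + 0.5977i


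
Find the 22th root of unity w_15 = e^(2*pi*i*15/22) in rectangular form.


Angle = 360*15/22 = 245.4545°
a = cos(245.4545°) = -0.4154
b = sin(245.4545°) = -0.9096

-0.4154 - 0.9096i


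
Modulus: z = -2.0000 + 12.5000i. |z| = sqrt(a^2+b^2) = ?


|z| = sqrt((-2)^2 + 12.5^2) = sqrt(4 + 156.25) = sqrt(160.25) = 12.6590

|z| = 12.6590


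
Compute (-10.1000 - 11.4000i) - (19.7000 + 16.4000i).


Real: -10.1 - 19.7 = -29.8
Imag: -11.4 - 16.4 = -27.8

-29.8000 - 27.8000i


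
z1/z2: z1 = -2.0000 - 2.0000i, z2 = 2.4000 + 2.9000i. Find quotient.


Conjugate of z2 = 2.4000 - 2.9000i
Numerator: (-2.0000 - 2.0000i)(2.4000 - 2.9000i) = -10.6000 + 1.0000i
Denominator: 2.4^2 + 2.9^2 = 14.17
Result = (-10.6000 + 1.0000i)/14.17

-0.7481 + 0.0706i


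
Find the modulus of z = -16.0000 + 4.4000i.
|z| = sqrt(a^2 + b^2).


|z| = sqrt((-16)^2 + 4.4^2) = sqrt(256 + 19.36) = sqrt(275.36) = 16.5940

|z| = 16.5940


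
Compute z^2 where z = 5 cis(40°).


r^2 = 5^2 = 25
n*theta = 2*40° = 80° = 80° (mod 360)
a = 25*cos(80°) = 4.3412
b = 25*sin(80°) = 24.6202

25 cis(80°) = 4.3412 + 24.6202i


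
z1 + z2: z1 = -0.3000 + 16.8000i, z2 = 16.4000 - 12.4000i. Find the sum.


Real: -0.3 + 16.4 = 16.1
Imag: 16.8 - 12.4 = 4.4

16.1000 + 4.4000i


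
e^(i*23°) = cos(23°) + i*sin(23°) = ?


cos(23°) = 0.9205
sin(23°) = 0.3907

e^(i*23°) = 0.9205 + 0.3907i


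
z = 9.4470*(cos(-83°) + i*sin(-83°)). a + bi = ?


a = 9.4470*cos(-83°) = 9.4470*0.12187 = 1.1513
b = 9.4470*sin(-83°) = 9.4470*(-0.99255) = -9.3766

1.1513 - 9.3766i


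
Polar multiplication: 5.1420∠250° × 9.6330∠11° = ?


r = 5.1420 * 9.6330 = 49.5329
theta = 250° + 11° = 261° = 261° (mod 360)

49.5329 cis(261°)


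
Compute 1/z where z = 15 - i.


|z|^2 = 225+1 = 226
1/z = (15 + 1i)/226

1/z = 0.0664 + 0.0044i


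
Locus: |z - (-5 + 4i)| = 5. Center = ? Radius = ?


|z - z0| = r is a circle with center z0 and radius r.
Center = (-5, 4), radius = 5

Circle with center (-5, 4) and radius 5


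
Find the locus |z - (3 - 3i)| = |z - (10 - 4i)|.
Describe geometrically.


Equal distances means the locus is the perpendicular bisector of z1 and z2.
Midpoint = ((3+10)/2, (-3+(-4))/2) = (6.5000, -3.5000)

Perpendicular bisector through (6.5000, -3.5000)


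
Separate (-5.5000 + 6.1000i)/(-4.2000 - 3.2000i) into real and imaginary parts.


Multiply by conjugate: (-5.5000 + 6.1000i)(-4.2000 + 3.2000i) / ((-4.2)^2 + (-3.2)^2)
Numerator real = -5.5*(-4.2) + 6.1*(-3.2) = 3.58
Numerator imag = 6.1*(-4.2) - (-5.5)*(-3.2) = -43.22
Denominator = 27.88
Re(z) = 3.58/27.88 = 0.1284
Im(z) = -43.22/27.88 = -1.5502

Re(z) = 0.1284, Im(z) = -1.5502


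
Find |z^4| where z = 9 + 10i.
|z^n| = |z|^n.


|z| = sqrt(81+100) = sqrt(181) = 13.4536
|z^4| = |z|^4 = (sqrt(181))^4 = 181^2 = 32761

|z^4| = 32761


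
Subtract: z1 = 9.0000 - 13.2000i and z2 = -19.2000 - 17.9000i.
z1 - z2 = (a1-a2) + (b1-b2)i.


Real: 9 + 19.2 = 28.2
Imag: -13.2 + 17.9 = 4.7

28.2000 + 4.7000i


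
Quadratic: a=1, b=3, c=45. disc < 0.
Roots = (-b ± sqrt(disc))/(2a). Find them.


disc = 3^2 - 4*1*45 = 9 - 180 = -171
sqrt(|disc|) = sqrt(171) = 13.0767
Real part = -3/(2*1) = -1.5000
Imag part = 13.0767/(2*1) = 6.5383

-1.5000 ± 6.5383i


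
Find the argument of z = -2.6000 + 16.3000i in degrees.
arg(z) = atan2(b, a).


Re = -2.6, Im = 16.3
arg = atan2(16.3, -2.6) = 99.0629 degrees

arg(z) = 99.0629 degrees
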